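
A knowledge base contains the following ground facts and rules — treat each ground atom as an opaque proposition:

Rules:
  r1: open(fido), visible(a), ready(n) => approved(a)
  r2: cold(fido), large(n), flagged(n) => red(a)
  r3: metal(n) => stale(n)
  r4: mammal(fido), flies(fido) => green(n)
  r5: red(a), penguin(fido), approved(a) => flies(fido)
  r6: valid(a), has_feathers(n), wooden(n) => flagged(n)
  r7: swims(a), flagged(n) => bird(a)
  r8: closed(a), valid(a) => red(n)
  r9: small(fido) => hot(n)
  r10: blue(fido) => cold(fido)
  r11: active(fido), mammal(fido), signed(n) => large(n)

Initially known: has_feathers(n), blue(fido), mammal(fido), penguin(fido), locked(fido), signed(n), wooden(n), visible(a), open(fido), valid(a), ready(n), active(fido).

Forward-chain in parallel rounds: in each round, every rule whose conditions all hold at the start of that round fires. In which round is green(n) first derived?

Round 1 fires r1, r6, r10, r11, giving approved(a), flagged(n), cold(fido), large(n).
Round 2 fires r2, giving red(a).
Round 3 fires r5, giving flies(fido).
Round 4 fires r4, giving green(n).
green(n) first appears in round 4.

4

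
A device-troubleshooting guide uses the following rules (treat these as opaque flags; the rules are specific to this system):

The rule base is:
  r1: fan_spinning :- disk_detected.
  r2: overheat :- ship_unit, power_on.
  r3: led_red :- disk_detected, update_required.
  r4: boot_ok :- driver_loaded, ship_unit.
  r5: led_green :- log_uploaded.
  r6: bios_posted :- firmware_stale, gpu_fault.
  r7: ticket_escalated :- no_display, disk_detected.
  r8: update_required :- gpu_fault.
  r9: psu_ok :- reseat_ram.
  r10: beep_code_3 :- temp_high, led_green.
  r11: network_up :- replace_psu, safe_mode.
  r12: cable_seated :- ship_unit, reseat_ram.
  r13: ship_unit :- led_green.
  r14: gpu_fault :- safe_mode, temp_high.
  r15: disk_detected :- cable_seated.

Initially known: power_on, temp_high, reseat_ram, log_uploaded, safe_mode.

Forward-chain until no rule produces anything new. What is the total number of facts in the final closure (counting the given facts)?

16

Round 1 fires r5, r9, r14, giving led_green, psu_ok, gpu_fault.
Round 2 fires r8, r10, r13, giving update_required, beep_code_3, ship_unit.
Round 3 fires r2, r12, giving overheat, cable_seated.
Round 4 fires r15, giving disk_detected.
Round 5 fires r1, r3, giving fan_spinning, led_red.
Closure: {beep_code_3, cable_seated, disk_detected, fan_spinning, gpu_fault, led_green, led_red, log_uploaded, overheat, power_on, psu_ok, reseat_ram, safe_mode, ship_unit, temp_high, update_required} — 16 facts.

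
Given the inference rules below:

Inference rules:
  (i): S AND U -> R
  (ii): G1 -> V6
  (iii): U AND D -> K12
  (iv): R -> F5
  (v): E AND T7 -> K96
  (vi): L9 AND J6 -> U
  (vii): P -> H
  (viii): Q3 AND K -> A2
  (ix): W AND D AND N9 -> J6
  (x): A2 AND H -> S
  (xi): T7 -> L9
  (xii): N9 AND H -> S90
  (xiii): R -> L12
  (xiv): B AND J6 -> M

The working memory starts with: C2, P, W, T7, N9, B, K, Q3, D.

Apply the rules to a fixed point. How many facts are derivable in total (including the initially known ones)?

Round 1 — (vii), (viii), (ix), (xi), derive H, A2, J6, L9.
Round 2 — (vi), (x), (xii), (xiv), derive U, S, S90, M.
Round 3 — (i), (iii), derive R, K12.
Round 4 — (iv), (xiii), derive F5, L12.
Closure: {A2, B, C2, D, F5, H, J6, K, K12, L12, L9, M, N9, P, Q3, R, S, S90, T7, U, W} — 21 facts.

21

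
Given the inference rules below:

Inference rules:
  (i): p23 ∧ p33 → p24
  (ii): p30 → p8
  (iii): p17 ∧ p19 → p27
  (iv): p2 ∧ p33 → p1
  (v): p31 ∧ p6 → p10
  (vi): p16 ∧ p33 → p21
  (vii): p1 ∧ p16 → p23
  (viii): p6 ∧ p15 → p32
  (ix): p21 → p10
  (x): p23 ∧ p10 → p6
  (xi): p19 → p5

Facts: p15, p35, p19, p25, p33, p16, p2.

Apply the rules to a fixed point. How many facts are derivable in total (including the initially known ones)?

15

Round 1 — (iv), (vi), (xi), derive p1, p21, p5.
Round 2 — (vii), (ix), derive p23, p10.
Round 3 — (i), (x), derive p24, p6.
Round 4 — (viii), derive p32.
Closure: {p1, p10, p15, p16, p19, p2, p21, p23, p24, p25, p32, p33, p35, p5, p6} — 15 facts.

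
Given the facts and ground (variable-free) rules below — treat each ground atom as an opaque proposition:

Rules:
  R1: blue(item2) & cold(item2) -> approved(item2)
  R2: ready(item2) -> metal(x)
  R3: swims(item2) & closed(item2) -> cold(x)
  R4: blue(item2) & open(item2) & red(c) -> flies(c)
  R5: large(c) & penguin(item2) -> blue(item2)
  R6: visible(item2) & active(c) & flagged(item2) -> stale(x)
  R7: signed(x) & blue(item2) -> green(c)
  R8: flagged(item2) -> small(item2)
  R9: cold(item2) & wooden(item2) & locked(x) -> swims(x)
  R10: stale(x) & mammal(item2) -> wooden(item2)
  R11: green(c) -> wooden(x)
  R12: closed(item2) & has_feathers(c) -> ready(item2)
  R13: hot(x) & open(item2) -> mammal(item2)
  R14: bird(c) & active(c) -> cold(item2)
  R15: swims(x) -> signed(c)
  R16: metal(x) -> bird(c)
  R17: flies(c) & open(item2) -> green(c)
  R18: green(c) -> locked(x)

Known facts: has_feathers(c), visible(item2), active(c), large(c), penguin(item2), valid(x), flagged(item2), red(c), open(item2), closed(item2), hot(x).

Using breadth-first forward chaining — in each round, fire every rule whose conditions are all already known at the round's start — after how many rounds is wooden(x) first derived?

Round 1 — R5, R6, R8, R12, R13, derive blue(item2), stale(x), small(item2), ready(item2), mammal(item2).
Round 2 — R2, R4, R10, derive metal(x), flies(c), wooden(item2).
Round 3 — R16, R17, derive bird(c), green(c).
Round 4 — R11, R14, R18, derive wooden(x), cold(item2), locked(x).
wooden(x) first appears in round 4.

4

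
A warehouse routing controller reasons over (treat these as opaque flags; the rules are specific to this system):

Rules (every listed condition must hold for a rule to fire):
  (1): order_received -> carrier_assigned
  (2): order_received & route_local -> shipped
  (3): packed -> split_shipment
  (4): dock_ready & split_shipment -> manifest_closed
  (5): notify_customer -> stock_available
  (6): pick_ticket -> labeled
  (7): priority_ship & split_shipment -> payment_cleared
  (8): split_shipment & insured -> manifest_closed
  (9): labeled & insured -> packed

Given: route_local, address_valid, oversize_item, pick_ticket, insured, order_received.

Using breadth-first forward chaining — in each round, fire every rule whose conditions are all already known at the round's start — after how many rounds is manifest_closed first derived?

4

[1] (1) [order_received -> carrier_assigned]; (2) [order_received & route_local -> shipped]; (6) [pick_ticket -> labeled]. ⇒ new: carrier_assigned, shipped, labeled.
[2] (9) [labeled & insured -> packed]. ⇒ new: packed.
[3] (3) [packed -> split_shipment]. ⇒ new: split_shipment.
[4] (8) [split_shipment & insured -> manifest_closed]. ⇒ new: manifest_closed.
manifest_closed first appears in round 4.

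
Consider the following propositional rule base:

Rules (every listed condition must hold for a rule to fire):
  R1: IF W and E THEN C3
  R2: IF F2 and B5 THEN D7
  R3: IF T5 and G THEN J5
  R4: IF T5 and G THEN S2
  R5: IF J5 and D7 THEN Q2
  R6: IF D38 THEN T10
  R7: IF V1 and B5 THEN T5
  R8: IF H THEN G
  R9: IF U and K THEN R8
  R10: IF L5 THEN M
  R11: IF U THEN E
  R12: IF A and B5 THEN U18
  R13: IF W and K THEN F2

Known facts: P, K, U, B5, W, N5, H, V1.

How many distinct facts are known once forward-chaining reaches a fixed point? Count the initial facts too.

Round 1 — R7, R8, R9, R11, R13, derive T5, G, R8, E, F2.
Round 2 — R1, R2, R3, R4, derive C3, D7, J5, S2.
Round 3 — R5, derive Q2.
Closure: {B5, C3, D7, E, F2, G, H, J5, K, N5, P, Q2, R8, S2, T5, U, V1, W} — 18 facts.

18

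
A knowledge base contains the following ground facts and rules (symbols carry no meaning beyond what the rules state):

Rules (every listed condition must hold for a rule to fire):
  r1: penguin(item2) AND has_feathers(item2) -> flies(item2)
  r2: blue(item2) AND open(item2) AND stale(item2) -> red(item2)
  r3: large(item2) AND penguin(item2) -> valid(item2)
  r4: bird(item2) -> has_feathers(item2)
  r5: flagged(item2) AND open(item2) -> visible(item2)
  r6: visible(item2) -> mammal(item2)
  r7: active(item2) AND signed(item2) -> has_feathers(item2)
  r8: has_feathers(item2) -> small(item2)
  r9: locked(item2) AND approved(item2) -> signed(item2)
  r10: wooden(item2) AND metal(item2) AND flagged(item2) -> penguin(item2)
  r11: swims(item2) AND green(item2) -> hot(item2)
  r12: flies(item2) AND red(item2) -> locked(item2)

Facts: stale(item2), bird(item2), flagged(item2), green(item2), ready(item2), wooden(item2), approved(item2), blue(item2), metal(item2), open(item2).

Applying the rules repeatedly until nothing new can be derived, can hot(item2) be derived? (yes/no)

[1] r2 [blue(item2) AND open(item2) AND stale(item2) -> red(item2)]; r4 [bird(item2) -> has_feathers(item2)]; r5 [flagged(item2) AND open(item2) -> visible(item2)]; r10 [wooden(item2) AND metal(item2) AND flagged(item2) -> penguin(item2)]. ⇒ new: red(item2), has_feathers(item2), visible(item2), penguin(item2).
[2] r1 [penguin(item2) AND has_feathers(item2) -> flies(item2)]; r6 [visible(item2) -> mammal(item2)]; r8 [has_feathers(item2) -> small(item2)]. ⇒ new: flies(item2), mammal(item2), small(item2).
[3] r12 [flies(item2) AND red(item2) -> locked(item2)]. ⇒ new: locked(item2).
[4] r9 [locked(item2) AND approved(item2) -> signed(item2)]. ⇒ new: signed(item2).
Fixed point reached. hot(item2) is concluded only by r11; r11 needs swims(item2) (never derived).

no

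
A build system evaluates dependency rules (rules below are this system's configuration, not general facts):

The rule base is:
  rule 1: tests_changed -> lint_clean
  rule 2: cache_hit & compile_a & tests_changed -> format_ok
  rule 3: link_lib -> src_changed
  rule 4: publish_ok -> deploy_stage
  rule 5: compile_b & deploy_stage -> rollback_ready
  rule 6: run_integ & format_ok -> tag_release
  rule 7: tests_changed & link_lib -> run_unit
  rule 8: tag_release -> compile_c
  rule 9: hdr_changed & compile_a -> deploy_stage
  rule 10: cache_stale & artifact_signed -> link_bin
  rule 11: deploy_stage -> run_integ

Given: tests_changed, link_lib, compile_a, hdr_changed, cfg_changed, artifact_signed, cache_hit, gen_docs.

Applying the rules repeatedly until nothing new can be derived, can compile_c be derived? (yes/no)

Round 1 fires rule 1, rule 2, rule 3, rule 7, rule 9, giving lint_clean, format_ok, src_changed, run_unit, deploy_stage.
Round 2 fires rule 11, giving run_integ.
Round 3 fires rule 6, giving tag_release.
Round 4 fires rule 8, giving compile_c.
compile_c appears in round 4, so it is derivable.

yes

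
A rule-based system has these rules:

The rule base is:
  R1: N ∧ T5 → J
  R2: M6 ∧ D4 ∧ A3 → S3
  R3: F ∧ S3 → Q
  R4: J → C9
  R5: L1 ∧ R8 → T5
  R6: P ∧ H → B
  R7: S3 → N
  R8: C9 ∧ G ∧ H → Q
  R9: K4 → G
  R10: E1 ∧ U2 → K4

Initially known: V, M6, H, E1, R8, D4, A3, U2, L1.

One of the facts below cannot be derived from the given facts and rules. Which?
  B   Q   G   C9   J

Round 1 fires R2, R5, R10, giving S3, T5, K4.
Round 2 fires R7, R9, giving N, G.
Round 3 fires R1, giving J.
Round 4 fires R4, giving C9.
Round 5 fires R8, giving Q.
Derived: C9 (round 4), Q (round 5), J (round 3), G (round 2). B never appears in any round.

B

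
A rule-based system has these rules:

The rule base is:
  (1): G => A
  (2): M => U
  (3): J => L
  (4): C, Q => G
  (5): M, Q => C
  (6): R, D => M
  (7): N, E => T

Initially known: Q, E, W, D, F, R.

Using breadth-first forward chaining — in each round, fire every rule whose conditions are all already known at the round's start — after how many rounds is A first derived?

4

Round 1 — (6), derive M.
Round 2 — (2), (5), derive U, C.
Round 3 — (4), derive G.
Round 4 — (1), derive A.
A first appears in round 4.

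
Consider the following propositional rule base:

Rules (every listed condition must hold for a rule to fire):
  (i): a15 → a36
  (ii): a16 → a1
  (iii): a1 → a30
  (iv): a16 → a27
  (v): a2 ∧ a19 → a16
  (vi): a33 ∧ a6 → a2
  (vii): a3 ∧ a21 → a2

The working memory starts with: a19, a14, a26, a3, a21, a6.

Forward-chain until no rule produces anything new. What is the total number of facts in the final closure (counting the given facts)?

Round 1: (vii) [a3 ∧ a21 → a2]. New: a2.
Round 2: (v) [a2 ∧ a19 → a16]. New: a16.
Round 3: (ii) [a16 → a1]; (iv) [a16 → a27]. New: a1, a27.
Round 4: (iii) [a1 → a30]. New: a30.
Closure: {a1, a14, a16, a19, a2, a21, a26, a27, a3, a30, a6} — 11 facts.

11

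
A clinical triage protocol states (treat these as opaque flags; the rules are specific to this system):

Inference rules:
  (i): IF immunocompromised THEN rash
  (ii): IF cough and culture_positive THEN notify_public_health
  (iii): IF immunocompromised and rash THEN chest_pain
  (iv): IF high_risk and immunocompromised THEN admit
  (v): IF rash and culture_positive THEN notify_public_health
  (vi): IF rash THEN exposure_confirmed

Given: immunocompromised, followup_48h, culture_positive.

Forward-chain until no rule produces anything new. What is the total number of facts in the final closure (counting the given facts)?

7

Round 1 — (i), derive rash.
Round 2 — (iii), (v), (vi), derive chest_pain, notify_public_health, exposure_confirmed.
Closure: {chest_pain, culture_positive, exposure_confirmed, followup_48h, immunocompromised, notify_public_health, rash} — 7 facts.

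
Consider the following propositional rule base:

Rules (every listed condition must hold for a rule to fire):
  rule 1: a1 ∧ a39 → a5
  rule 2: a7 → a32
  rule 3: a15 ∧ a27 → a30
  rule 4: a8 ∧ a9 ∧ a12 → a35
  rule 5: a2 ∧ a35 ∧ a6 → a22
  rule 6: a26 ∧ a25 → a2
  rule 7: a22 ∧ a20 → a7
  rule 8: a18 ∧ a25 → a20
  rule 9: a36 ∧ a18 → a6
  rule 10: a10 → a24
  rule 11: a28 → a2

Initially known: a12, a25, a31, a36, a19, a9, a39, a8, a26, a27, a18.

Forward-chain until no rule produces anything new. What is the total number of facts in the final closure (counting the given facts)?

18

Round 1 fires rule 4, rule 6, rule 8, rule 9, giving a35, a2, a20, a6.
Round 2 fires rule 5, giving a22.
Round 3 fires rule 7, giving a7.
Round 4 fires rule 2, giving a32.
Closure: {a12, a18, a19, a2, a20, a22, a25, a26, a27, a31, a32, a35, a36, a39, a6, a7, a8, a9} — 18 facts.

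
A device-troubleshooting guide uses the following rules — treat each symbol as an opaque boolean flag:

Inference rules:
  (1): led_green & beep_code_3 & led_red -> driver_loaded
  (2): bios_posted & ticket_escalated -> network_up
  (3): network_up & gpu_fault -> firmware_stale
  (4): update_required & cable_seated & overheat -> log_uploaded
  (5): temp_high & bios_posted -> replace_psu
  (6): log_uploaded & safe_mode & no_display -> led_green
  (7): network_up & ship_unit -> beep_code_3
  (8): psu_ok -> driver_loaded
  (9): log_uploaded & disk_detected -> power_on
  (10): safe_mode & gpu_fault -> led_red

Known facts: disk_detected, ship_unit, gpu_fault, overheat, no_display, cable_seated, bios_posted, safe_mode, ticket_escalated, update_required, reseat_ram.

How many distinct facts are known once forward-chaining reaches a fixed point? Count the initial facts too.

19

Round 1: (2) [bios_posted & ticket_escalated -> network_up]; (4) [update_required & cable_seated & overheat -> log_uploaded]; (10) [safe_mode & gpu_fault -> led_red]. Adds network_up, log_uploaded, led_red.
Round 2: (3) [network_up & gpu_fault -> firmware_stale]; (6) [log_uploaded & safe_mode & no_display -> led_green]; (7) [network_up & ship_unit -> beep_code_3]; (9) [log_uploaded & disk_detected -> power_on]. Adds firmware_stale, led_green, beep_code_3, power_on.
Round 3: (1) [led_green & beep_code_3 & led_red -> driver_loaded]. Adds driver_loaded.
Closure: {beep_code_3, bios_posted, cable_seated, disk_detected, driver_loaded, firmware_stale, gpu_fault, led_green, led_red, log_uploaded, network_up, no_display, overheat, power_on, reseat_ram, safe_mode, ship_unit, ticket_escalated, update_required} — 19 facts.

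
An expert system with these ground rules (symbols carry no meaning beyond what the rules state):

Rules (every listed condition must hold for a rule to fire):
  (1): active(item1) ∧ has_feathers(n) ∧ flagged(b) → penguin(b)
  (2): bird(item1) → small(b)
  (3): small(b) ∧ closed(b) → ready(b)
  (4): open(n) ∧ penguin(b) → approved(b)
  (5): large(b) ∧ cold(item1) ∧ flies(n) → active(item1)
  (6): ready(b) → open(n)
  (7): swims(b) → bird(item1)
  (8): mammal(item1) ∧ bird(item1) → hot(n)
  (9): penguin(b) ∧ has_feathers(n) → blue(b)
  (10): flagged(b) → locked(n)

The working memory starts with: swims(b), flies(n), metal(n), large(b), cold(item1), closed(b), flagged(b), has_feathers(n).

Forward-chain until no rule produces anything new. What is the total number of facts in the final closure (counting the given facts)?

Round 1 fires (5), (7), (10), giving active(item1), bird(item1), locked(n).
Round 2 fires (1), (2), giving penguin(b), small(b).
Round 3 fires (3), (9), giving ready(b), blue(b).
Round 4 fires (6), giving open(n).
Round 5 fires (4), giving approved(b).
Closure: {active(item1), approved(b), bird(item1), blue(b), closed(b), cold(item1), flagged(b), flies(n), has_feathers(n), large(b), locked(n), metal(n), open(n), penguin(b), ready(b), small(b), swims(b)} — 17 facts.

17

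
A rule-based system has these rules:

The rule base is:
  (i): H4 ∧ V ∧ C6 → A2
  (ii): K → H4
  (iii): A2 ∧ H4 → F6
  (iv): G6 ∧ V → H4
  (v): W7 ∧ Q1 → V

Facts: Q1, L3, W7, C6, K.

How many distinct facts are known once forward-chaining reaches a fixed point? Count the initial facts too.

9

Round 1: (ii) [K → H4]; (v) [W7 ∧ Q1 → V]. Adds H4, V.
Round 2: (i) [H4 ∧ V ∧ C6 → A2]. Adds A2.
Round 3: (iii) [A2 ∧ H4 → F6]. Adds F6.
Closure: {A2, C6, F6, H4, K, L3, Q1, V, W7} — 9 facts.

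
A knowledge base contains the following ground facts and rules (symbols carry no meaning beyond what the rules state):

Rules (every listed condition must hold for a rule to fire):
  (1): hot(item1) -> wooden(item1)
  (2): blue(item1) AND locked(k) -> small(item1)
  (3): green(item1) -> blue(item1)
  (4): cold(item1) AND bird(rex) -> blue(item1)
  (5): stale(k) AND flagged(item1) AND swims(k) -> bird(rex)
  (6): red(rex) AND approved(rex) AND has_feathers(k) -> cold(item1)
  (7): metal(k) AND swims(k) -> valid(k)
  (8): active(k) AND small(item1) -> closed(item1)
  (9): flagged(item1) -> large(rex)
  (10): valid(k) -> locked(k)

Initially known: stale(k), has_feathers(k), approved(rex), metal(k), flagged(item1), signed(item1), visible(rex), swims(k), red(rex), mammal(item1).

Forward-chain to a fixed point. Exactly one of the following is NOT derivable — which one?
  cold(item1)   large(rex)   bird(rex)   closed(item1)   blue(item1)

Round 1: (5) [stale(k) AND flagged(item1) AND swims(k) -> bird(rex)]; (6) [red(rex) AND approved(rex) AND has_feathers(k) -> cold(item1)]; (7) [metal(k) AND swims(k) -> valid(k)]; (9) [flagged(item1) -> large(rex)]. Adds bird(rex), cold(item1), valid(k), large(rex).
Round 2: (4) [cold(item1) AND bird(rex) -> blue(item1)]; (10) [valid(k) -> locked(k)]. Adds blue(item1), locked(k).
Round 3: (2) [blue(item1) AND locked(k) -> small(item1)]. Adds small(item1).
Derived: blue(item1) (round 2), large(rex) (round 1), bird(rex) (round 1), cold(item1) (round 1). closed(item1) never appears in any round.

closed(item1)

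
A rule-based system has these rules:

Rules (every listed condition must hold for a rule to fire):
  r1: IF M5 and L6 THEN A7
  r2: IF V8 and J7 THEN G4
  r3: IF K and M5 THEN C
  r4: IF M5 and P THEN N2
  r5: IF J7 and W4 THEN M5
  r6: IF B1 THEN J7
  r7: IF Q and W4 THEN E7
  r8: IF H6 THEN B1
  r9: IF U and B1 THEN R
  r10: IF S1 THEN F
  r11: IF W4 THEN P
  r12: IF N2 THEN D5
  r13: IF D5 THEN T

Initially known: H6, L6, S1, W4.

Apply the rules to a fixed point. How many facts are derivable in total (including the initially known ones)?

13

Round 1: r8 [IF H6 THEN B1]; r10 [IF S1 THEN F]; r11 [IF W4 THEN P]. Adds B1, F, P.
Round 2: r6 [IF B1 THEN J7]. Adds J7.
Round 3: r5 [IF J7 and W4 THEN M5]. Adds M5.
Round 4: r1 [IF M5 and L6 THEN A7]; r4 [IF M5 and P THEN N2]. Adds A7, N2.
Round 5: r12 [IF N2 THEN D5]. Adds D5.
Round 6: r13 [IF D5 THEN T]. Adds T.
Closure: {A7, B1, D5, F, H6, J7, L6, M5, N2, P, S1, T, W4} — 13 facts.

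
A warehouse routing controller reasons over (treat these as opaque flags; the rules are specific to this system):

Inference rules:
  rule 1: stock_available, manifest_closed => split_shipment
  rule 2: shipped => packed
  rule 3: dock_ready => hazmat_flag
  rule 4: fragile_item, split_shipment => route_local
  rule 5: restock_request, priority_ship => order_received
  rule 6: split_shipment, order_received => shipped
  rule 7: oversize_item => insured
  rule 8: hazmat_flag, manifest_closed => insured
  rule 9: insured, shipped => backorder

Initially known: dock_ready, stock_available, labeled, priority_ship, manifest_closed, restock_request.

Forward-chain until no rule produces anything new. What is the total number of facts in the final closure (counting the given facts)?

13

Round 1 — rule 1, rule 3, rule 5, derive split_shipment, hazmat_flag, order_received.
Round 2 — rule 6, rule 8, derive shipped, insured.
Round 3 — rule 2, rule 9, derive packed, backorder.
Closure: {backorder, dock_ready, hazmat_flag, insured, labeled, manifest_closed, order_received, packed, priority_ship, restock_request, shipped, split_shipment, stock_available} — 13 facts.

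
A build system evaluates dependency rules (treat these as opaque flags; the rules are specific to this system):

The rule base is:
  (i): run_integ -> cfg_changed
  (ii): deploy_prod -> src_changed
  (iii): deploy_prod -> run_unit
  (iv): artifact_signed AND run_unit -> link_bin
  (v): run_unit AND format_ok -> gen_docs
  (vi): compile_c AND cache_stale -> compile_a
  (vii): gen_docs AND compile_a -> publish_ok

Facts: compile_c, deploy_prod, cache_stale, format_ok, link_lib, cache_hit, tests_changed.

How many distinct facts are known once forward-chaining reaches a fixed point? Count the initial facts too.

12

Round 1 — (ii), (iii), (vi), derive src_changed, run_unit, compile_a.
Round 2 — (v), derive gen_docs.
Round 3 — (vii), derive publish_ok.
Closure: {cache_hit, cache_stale, compile_a, compile_c, deploy_prod, format_ok, gen_docs, link_lib, publish_ok, run_unit, src_changed, tests_changed} — 12 facts.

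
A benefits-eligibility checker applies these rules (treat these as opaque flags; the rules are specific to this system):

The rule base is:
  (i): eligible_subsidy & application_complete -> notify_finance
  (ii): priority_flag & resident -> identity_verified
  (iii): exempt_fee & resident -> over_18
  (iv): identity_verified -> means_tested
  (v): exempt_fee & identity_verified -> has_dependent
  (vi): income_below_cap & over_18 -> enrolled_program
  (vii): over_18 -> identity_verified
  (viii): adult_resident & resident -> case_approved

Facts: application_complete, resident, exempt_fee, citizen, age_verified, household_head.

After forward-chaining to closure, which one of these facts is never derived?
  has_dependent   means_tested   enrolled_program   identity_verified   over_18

enrolled_program

[1] (iii) [exempt_fee & resident -> over_18]. ⇒ new: over_18.
[2] (vii) [over_18 -> identity_verified]. ⇒ new: identity_verified.
[3] (iv) [identity_verified -> means_tested]; (v) [exempt_fee & identity_verified -> has_dependent]. ⇒ new: means_tested, has_dependent.
Derived: means_tested (round 3), identity_verified (round 2), over_18 (round 1), has_dependent (round 3). enrolled_program never appears in any round.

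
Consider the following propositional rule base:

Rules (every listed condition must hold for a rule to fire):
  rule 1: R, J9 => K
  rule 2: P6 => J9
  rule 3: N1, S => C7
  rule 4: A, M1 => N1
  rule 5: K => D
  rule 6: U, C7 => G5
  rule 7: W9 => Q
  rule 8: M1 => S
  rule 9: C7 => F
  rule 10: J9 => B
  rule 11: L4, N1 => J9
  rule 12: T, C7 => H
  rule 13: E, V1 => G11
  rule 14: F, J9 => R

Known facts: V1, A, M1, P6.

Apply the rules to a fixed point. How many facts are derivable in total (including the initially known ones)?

13

Round 1: rule 2 [P6 => J9]; rule 4 [A, M1 => N1]; rule 8 [M1 => S]. Adds J9, N1, S.
Round 2: rule 3 [N1, S => C7]; rule 10 [J9 => B]. Adds C7, B.
Round 3: rule 9 [C7 => F]. Adds F.
Round 4: rule 14 [F, J9 => R]. Adds R.
Round 5: rule 1 [R, J9 => K]. Adds K.
Round 6: rule 5 [K => D]. Adds D.
Closure: {A, B, C7, D, F, J9, K, M1, N1, P6, R, S, V1} — 13 facts.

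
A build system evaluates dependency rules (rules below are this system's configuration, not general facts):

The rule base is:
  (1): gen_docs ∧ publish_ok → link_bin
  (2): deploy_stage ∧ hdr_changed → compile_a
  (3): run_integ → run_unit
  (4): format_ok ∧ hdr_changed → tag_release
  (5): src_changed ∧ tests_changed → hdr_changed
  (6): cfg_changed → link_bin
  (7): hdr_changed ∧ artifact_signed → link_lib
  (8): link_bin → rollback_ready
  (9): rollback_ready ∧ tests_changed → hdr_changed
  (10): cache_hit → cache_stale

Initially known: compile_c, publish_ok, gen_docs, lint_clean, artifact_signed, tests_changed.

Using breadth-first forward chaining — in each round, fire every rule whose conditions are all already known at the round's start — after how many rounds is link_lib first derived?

4

Round 1: (1) [gen_docs ∧ publish_ok → link_bin]. Adds link_bin.
Round 2: (8) [link_bin → rollback_ready]. Adds rollback_ready.
Round 3: (9) [rollback_ready ∧ tests_changed → hdr_changed]. Adds hdr_changed.
Round 4: (7) [hdr_changed ∧ artifact_signed → link_lib]. Adds link_lib.
link_lib first appears in round 4.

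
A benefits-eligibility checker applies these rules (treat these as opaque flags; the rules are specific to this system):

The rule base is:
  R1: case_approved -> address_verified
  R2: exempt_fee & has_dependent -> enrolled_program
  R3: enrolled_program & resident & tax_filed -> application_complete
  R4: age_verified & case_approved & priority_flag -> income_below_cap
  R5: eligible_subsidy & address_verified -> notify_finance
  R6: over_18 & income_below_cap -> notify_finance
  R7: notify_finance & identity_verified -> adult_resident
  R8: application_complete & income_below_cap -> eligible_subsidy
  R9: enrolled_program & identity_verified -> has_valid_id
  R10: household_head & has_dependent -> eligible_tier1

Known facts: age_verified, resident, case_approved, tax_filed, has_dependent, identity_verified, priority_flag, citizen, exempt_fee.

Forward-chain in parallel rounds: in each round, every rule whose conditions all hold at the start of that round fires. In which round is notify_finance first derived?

4

Round 1 fires R1, R2, R4, giving address_verified, enrolled_program, income_below_cap.
Round 2 fires R3, R9, giving application_complete, has_valid_id.
Round 3 fires R8, giving eligible_subsidy.
Round 4 fires R5, giving notify_finance.
notify_finance first appears in round 4.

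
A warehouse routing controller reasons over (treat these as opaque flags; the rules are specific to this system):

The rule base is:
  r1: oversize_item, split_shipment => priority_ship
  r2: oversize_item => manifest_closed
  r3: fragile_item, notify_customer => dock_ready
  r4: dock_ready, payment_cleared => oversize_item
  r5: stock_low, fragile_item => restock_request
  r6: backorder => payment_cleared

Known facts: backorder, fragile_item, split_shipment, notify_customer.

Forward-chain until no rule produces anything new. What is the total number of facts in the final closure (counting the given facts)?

9

Round 1 — r3, r6, derive dock_ready, payment_cleared.
Round 2 — r4, derive oversize_item.
Round 3 — r1, r2, derive priority_ship, manifest_closed.
Closure: {backorder, dock_ready, fragile_item, manifest_closed, notify_customer, oversize_item, payment_cleared, priority_ship, split_shipment} — 9 facts.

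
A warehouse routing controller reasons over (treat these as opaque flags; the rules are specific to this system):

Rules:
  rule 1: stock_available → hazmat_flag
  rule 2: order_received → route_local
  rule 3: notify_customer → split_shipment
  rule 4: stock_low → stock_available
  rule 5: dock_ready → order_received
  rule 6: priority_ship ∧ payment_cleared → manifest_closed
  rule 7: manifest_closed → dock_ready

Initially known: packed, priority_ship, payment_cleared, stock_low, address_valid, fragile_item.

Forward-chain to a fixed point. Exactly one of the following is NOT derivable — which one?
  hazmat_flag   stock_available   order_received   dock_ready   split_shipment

split_shipment

Round 1: rule 4 [stock_low → stock_available]; rule 6 [priority_ship ∧ payment_cleared → manifest_closed]. New: stock_available, manifest_closed.
Round 2: rule 1 [stock_available → hazmat_flag]; rule 7 [manifest_closed → dock_ready]. New: hazmat_flag, dock_ready.
Round 3: rule 5 [dock_ready → order_received]. New: order_received.
Round 4: rule 2 [order_received → route_local]. New: route_local.
Derived: order_received (round 3), hazmat_flag (round 2), dock_ready (round 2), stock_available (round 1). split_shipment never appears in any round.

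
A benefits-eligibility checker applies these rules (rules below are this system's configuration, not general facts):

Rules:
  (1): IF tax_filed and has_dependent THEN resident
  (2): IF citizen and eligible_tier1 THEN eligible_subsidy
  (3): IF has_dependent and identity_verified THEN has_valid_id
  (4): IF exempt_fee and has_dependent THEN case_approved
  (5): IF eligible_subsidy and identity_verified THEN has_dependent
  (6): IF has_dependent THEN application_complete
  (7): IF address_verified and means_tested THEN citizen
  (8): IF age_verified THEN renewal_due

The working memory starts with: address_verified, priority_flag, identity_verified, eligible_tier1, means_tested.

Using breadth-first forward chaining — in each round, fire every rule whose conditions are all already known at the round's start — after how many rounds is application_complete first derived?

[1] (7) [IF address_verified and means_tested THEN citizen]. ⇒ new: citizen.
[2] (2) [IF citizen and eligible_tier1 THEN eligible_subsidy]. ⇒ new: eligible_subsidy.
[3] (5) [IF eligible_subsidy and identity_verified THEN has_dependent]. ⇒ new: has_dependent.
[4] (3) [IF has_dependent and identity_verified THEN has_valid_id]; (6) [IF has_dependent THEN application_complete]. ⇒ new: has_valid_id, application_complete.
application_complete first appears in round 4.

4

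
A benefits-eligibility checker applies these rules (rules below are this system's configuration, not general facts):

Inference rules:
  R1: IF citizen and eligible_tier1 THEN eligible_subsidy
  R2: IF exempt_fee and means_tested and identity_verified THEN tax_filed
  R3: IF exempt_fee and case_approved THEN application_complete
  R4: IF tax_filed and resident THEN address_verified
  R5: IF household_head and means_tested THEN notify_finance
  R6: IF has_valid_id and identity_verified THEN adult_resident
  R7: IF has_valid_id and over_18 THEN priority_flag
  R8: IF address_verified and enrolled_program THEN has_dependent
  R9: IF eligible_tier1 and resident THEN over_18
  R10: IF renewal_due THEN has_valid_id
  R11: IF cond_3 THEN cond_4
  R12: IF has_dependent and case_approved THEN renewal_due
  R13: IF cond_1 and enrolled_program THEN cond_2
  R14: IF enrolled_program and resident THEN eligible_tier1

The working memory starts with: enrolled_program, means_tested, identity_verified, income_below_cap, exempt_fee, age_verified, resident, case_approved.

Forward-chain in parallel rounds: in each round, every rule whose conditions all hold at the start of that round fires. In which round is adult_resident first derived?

Round 1 — R2, R3, R14, derive tax_filed, application_complete, eligible_tier1.
Round 2 — R4, R9, derive address_verified, over_18.
Round 3 — R8, derive has_dependent.
Round 4 — R12, derive renewal_due.
Round 5 — R10, derive has_valid_id.
Round 6 — R6, R7, derive adult_resident, priority_flag.
adult_resident first appears in round 6.

6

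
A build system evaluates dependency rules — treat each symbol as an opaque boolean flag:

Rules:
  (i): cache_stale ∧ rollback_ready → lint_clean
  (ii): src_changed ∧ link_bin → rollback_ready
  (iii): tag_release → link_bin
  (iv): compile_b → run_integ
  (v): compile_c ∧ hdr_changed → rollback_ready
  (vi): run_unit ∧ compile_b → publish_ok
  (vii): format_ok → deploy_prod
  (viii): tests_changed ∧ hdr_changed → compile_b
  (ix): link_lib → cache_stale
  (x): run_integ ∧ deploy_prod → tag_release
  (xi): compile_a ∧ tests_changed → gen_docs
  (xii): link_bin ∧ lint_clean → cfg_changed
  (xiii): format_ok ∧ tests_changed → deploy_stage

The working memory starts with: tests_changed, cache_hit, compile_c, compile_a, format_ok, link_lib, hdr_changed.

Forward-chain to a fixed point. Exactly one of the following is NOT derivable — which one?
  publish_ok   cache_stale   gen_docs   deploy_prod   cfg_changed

Round 1: (v) [compile_c ∧ hdr_changed → rollback_ready]; (vii) [format_ok → deploy_prod]; (viii) [tests_changed ∧ hdr_changed → compile_b]; (ix) [link_lib → cache_stale]; (xi) [compile_a ∧ tests_changed → gen_docs]; (xiii) [format_ok ∧ tests_changed → deploy_stage]. New: rollback_ready, deploy_prod, compile_b, cache_stale, gen_docs, deploy_stage.
Round 2: (i) [cache_stale ∧ rollback_ready → lint_clean]; (iv) [compile_b → run_integ]. New: lint_clean, run_integ.
Round 3: (x) [run_integ ∧ deploy_prod → tag_release]. New: tag_release.
Round 4: (iii) [tag_release → link_bin]. New: link_bin.
Round 5: (xii) [link_bin ∧ lint_clean → cfg_changed]. New: cfg_changed.
Derived: gen_docs (round 1), cache_stale (round 1), deploy_prod (round 1), cfg_changed (round 5). publish_ok never appears in any round.

publish_ok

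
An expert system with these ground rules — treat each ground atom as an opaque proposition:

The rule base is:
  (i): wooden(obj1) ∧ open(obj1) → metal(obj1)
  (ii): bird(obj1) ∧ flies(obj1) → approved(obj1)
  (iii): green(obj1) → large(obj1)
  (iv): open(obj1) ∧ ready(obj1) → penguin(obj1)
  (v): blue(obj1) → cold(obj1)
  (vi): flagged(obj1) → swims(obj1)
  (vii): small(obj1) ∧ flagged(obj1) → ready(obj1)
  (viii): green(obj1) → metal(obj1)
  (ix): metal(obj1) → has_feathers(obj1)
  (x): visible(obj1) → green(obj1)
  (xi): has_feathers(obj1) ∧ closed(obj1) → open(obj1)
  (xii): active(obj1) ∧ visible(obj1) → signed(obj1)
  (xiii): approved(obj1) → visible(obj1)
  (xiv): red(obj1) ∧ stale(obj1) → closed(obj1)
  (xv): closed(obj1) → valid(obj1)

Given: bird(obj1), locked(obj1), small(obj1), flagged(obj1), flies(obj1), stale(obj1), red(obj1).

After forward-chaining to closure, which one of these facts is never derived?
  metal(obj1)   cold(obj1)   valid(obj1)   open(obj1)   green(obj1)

Round 1 — (ii), (vi), (vii), (xiv), derive approved(obj1), swims(obj1), ready(obj1), closed(obj1).
Round 2 — (xiii), (xv), derive visible(obj1), valid(obj1).
Round 3 — (x), derive green(obj1).
Round 4 — (iii), (viii), derive large(obj1), metal(obj1).
Round 5 — (ix), derive has_feathers(obj1).
Round 6 — (xi), derive open(obj1).
Round 7 — (iv), derive penguin(obj1).
Derived: green(obj1) (round 3), open(obj1) (round 6), valid(obj1) (round 2), metal(obj1) (round 4). cold(obj1) never appears in any round.

cold(obj1)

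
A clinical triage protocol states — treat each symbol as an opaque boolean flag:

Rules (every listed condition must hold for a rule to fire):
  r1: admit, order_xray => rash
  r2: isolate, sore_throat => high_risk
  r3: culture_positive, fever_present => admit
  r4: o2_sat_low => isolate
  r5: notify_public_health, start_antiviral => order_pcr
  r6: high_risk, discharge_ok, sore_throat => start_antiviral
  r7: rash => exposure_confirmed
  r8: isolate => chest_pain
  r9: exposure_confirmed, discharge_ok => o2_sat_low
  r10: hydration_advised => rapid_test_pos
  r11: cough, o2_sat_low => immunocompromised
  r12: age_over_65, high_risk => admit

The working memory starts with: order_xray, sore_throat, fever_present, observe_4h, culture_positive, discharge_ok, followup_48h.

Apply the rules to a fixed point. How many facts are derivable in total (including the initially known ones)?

Round 1 — r3, derive admit.
Round 2 — r1, derive rash.
Round 3 — r7, derive exposure_confirmed.
Round 4 — r9, derive o2_sat_low.
Round 5 — r4, derive isolate.
Round 6 — r2, r8, derive high_risk, chest_pain.
Round 7 — r6, derive start_antiviral.
Closure: {admit, chest_pain, culture_positive, discharge_ok, exposure_confirmed, fever_present, followup_48h, high_risk, isolate, o2_sat_low, observe_4h, order_xray, rash, sore_throat, start_antiviral} — 15 facts.

15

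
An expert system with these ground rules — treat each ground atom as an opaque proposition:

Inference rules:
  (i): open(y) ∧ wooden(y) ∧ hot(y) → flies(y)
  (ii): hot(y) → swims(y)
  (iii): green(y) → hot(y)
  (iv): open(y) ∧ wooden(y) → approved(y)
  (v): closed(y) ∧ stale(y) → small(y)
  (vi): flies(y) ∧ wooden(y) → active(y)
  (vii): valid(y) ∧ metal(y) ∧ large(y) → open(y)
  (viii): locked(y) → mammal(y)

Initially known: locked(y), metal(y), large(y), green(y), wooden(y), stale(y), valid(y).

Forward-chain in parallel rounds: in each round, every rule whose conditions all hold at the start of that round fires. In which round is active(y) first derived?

3

Round 1: (iii) [green(y) → hot(y)]; (vii) [valid(y) ∧ metal(y) ∧ large(y) → open(y)]; (viii) [locked(y) → mammal(y)]. New: hot(y), open(y), mammal(y).
Round 2: (i) [open(y) ∧ wooden(y) ∧ hot(y) → flies(y)]; (ii) [hot(y) → swims(y)]; (iv) [open(y) ∧ wooden(y) → approved(y)]. New: flies(y), swims(y), approved(y).
Round 3: (vi) [flies(y) ∧ wooden(y) → active(y)]. New: active(y).
active(y) first appears in round 3.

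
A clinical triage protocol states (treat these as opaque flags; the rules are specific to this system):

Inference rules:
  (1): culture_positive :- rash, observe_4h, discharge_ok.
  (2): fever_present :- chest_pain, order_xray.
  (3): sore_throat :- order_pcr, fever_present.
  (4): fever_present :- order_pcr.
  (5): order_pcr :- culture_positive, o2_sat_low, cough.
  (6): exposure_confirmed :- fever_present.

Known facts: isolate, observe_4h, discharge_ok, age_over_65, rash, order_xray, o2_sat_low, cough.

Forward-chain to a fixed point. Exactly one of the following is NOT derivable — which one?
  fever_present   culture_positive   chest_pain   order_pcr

chest_pain

Round 1 — (1), derive culture_positive.
Round 2 — (5), derive order_pcr.
Round 3 — (4), derive fever_present.
Round 4 — (3), (6), derive sore_throat, exposure_confirmed.
Derived: order_pcr (round 2), fever_present (round 3), culture_positive (round 1). chest_pain never appears in any round.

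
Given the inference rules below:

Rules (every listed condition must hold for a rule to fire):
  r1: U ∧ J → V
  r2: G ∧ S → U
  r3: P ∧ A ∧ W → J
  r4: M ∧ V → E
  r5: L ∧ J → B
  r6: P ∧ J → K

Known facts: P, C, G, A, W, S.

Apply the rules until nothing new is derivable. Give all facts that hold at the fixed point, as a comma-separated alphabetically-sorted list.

A, C, G, J, K, P, S, U, V, W

Round 1 fires r2, r3, giving U, J.
Round 2 fires r1, r6, giving V, K.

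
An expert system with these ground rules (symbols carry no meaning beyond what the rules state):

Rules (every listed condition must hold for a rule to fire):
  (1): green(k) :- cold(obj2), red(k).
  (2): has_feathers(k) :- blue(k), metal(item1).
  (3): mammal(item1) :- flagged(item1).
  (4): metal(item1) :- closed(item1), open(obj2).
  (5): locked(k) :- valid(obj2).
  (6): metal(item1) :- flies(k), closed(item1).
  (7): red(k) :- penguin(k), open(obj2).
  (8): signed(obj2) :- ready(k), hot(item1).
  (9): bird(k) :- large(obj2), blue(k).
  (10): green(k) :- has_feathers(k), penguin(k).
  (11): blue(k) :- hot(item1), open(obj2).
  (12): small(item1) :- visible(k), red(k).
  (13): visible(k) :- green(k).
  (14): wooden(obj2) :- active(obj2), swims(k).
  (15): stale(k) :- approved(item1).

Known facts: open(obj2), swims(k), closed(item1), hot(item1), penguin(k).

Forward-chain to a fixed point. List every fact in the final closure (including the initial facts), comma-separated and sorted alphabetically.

blue(k), closed(item1), green(k), has_feathers(k), hot(item1), metal(item1), open(obj2), penguin(k), red(k), small(item1), swims(k), visible(k)

[1] (4) [metal(item1) :- closed(item1), open(obj2).]; (7) [red(k) :- penguin(k), open(obj2).]; (11) [blue(k) :- hot(item1), open(obj2).]. ⇒ new: metal(item1), red(k), blue(k).
[2] (2) [has_feathers(k) :- blue(k), metal(item1).]. ⇒ new: has_feathers(k).
[3] (10) [green(k) :- has_feathers(k), penguin(k).]. ⇒ new: green(k).
[4] (13) [visible(k) :- green(k).]. ⇒ new: visible(k).
[5] (12) [small(item1) :- visible(k), red(k).]. ⇒ new: small(item1).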